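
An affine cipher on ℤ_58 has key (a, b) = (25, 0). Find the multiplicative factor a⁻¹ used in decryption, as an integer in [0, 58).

Run Euclid on (58, 25):
58 = 2*25 + 8
25 = 3*8 + 1
8 = 8*1 + 0
The gcd is 1. Working backward:
1 = 25 − 3·8
1 = −3·58 + 7·25
So 25·7 ≡ 1 (mod 58).

7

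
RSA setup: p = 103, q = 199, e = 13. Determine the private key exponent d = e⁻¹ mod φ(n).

φ(n) = (p−1)(q−1) = 102·198 = 20196.
Need d with 13·d ≡ 1 (mod 20196). Apply the extended Euclidean algorithm:
20196 = 1553×13 + 7
13 = 1×7 + 6
7 = 1×6 + 1
6 = 6×1 + 0
Back-substitute:
1 = 7 − 6
1 = −13 + 2·7
1 = 2·20196 − 3107·13
So 13·(-3107) ≡ 1 (mod 20196), hence d ≡ -3107 ≡ 17089 (mod 20196).

17089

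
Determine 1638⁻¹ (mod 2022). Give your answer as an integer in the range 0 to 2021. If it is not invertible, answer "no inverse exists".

no inverse exists

Euclidean algorithm on 2022, 1638:
2022 = 1·1638 + 384
1638 = 4·384 + 102
384 = 3·102 + 78
102 = 1·78 + 24
78 = 3·24 + 6
24 = 4·6 + 0
Since gcd = 6 > 1, 1638 is not a unit mod 2022.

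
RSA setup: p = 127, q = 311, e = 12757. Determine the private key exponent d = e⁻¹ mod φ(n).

21733

φ(n) = (p−1)(q−1) = 126·310 = 39060.
Need d with 12757·d ≡ 1 (mod 39060). Apply the extended Euclidean algorithm:
39060 = 3·12757 + 789
12757 = 16·789 + 133
789 = 5·133 + 124
133 = 1·124 + 9
124 = 13·9 + 7
9 = 1·7 + 2
7 = 3·2 + 1
2 = 2·1 + 0
Back-substitute:
1 = 7 − 3·2
1 = −3·9 + 4·7
1 = 4·124 − 55·9
1 = −55·133 + 59·124
1 = 59·789 − 350·133
1 = −350·12757 + 5659·789
1 = 5659·39060 − 17327·12757
So 12757·(-17327) ≡ 1 (mod 39060), hence d ≡ -17327 ≡ 21733 (mod 39060).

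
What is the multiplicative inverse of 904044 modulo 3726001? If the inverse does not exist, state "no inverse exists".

gcd(3726001, 904044) by repeated division:
3726001 = 4×904044 + 109825
904044 = 8×109825 + 25444
109825 = 4×25444 + 8049
25444 = 3×8049 + 1297
8049 = 6×1297 + 267
1297 = 4×267 + 229
267 = 1×229 + 38
229 = 6×38 + 1
38 = 38×1 + 0
The gcd is 1. Working backward:
1 = 229 − 6·38
1 = −6·267 + 7·229
1 = 7·1297 − 34·267
1 = −34·8049 + 211·1297
1 = 211·25444 − 667·8049
1 = −667·109825 + 2879·25444
1 = 2879·904044 − 23699·109825
1 = −23699·3726001 + 97675·904044
So 904044·97675 ≡ 1 (mod 3726001).

97675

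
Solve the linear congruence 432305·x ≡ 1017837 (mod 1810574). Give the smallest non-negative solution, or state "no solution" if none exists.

First find gcd(432305, 1810574):
1810574 = 4×432305 + 81354
432305 = 5×81354 + 25535
81354 = 3×25535 + 4749
25535 = 5×4749 + 1790
4749 = 2×1790 + 1169
1790 = 1×1169 + 621
1169 = 1×621 + 548
621 = 1×548 + 73
548 = 7×73 + 37
73 = 1×37 + 36
37 = 1×36 + 1
36 = 36×1 + 0
gcd = 1, so a unique solution mod 1810574 exists.
Back-substitute for the Bézout coefficients:
1 = 37 − 36
1 = −73 + 2·37
1 = 2·548 − 15·73
1 = −15·621 + 17·548
1 = 17·1169 − 32·621
1 = −32·1790 + 49·1169
1 = 49·4749 − 130·1790
1 = −130·25535 + 699·4749
1 = 699·81354 − 2227·25535
1 = −2227·432305 + 11834·81354
1 = 11834·1810574 − 49563·432305
So 432305·(-49563) ≡ 1 (mod 1810574), giving 432305⁻¹ ≡ 1761011.
x ≡ 432305⁻¹·1017837 ≡ 1761011·1017837 ≡ 968131 (mod 1810574).

968131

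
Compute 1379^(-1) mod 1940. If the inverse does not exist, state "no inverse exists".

619

Apply the Euclidean algorithm to 1940 and 1379:
1940 = 1*1379 + 561
1379 = 2*561 + 257
561 = 2*257 + 47
257 = 5*47 + 22
47 = 2*22 + 3
22 = 7*3 + 1
3 = 3*1 + 0
Since gcd(1379, 1940) = 1, back-substitute to write 1 as a combination:
1 = 22 − 7·3
1 = −7·47 + 15·22
1 = 15·257 − 82·47
1 = −82·561 + 179·257
1 = 179·1379 − 440·561
1 = −440·1940 + 619·1379
So 1379·619 ≡ 1 (mod 1940).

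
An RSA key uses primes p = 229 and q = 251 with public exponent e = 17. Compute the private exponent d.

φ(n) = (p−1)(q−1) = 228·250 = 57000.
Need d with 17·d ≡ 1 (mod 57000). Apply the extended Euclidean algorithm:
57000 = 3352*17 + 16
17 = 1*16 + 1
16 = 16*1 + 0
Back-substitute:
1 = 17 − 16
1 = −57000 + 3353·17
So 17·3353 ≡ 1 (mod 57000), hence d = 3353.

3353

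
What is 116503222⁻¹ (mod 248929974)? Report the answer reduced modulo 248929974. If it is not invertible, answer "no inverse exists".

no inverse exists

Compute gcd(116503222, 248929974):
248929974 = 2*116503222 + 15923530
116503222 = 7*15923530 + 5038512
15923530 = 3*5038512 + 807994
5038512 = 6*807994 + 190548
807994 = 4*190548 + 45802
190548 = 4*45802 + 7340
45802 = 6*7340 + 1762
7340 = 4*1762 + 292
1762 = 6*292 + 10
292 = 29*10 + 2
10 = 5*2 + 0
gcd(116503222, 248929974) = 2 ≠ 1, so 116503222 has no multiplicative inverse modulo 248929974.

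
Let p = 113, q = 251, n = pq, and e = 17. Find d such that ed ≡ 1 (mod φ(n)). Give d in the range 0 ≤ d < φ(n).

φ(n) = (p−1)(q−1) = 112·250 = 28000.
Need d with 17·d ≡ 1 (mod 28000). Apply the extended Euclidean algorithm:
28000 = 1647×17 + 1
17 = 17×1 + 0
Back-substitute:
1 = 28000 − 1647·17
So 17·(-1647) ≡ 1 (mod 28000), hence d ≡ -1647 ≡ 26353 (mod 28000).

26353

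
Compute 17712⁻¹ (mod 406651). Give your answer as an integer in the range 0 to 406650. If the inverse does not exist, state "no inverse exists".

225481

Run Euclid on (406651, 17712):
406651 = 22·17712 + 16987
17712 = 1·16987 + 725
16987 = 23·725 + 312
725 = 2·312 + 101
312 = 3·101 + 9
101 = 11·9 + 2
9 = 4·2 + 1
2 = 2·1 + 0
gcd = 1, so the inverse exists. Back-substitute:
1 = 9 − 4·2
1 = −4·101 + 45·9
1 = 45·312 − 139·101
1 = −139·725 + 323·312
1 = 323·16987 − 7568·725
1 = −7568·17712 + 7891·16987
1 = 7891·406651 − 181170·17712
So 17712·(-181170) ≡ 1 (mod 406651), and -181170 ≡ 225481 (mod 406651).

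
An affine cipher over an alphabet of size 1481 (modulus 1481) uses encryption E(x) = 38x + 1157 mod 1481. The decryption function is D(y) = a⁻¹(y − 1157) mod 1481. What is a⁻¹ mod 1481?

Apply the Euclidean algorithm to 1481 and 38:
1481 = 38·38 + 37
38 = 1·37 + 1
37 = 37·1 + 0
The gcd is 1. Working backward:
1 = 38 − 37
1 = −1481 + 39·38
So 38·39 ≡ 1 (mod 1481).

39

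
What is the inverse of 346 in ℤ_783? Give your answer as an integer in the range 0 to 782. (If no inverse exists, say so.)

Run Euclid on (783, 346):
783 = 2×346 + 91
346 = 3×91 + 73
91 = 1×73 + 18
73 = 4×18 + 1
18 = 18×1 + 0
The gcd is 1. Working backward:
1 = 73 − 4·18
1 = −4·91 + 5·73
1 = 5·346 − 19·91
1 = −19·783 + 43·346
So 346·43 ≡ 1 (mod 783).

43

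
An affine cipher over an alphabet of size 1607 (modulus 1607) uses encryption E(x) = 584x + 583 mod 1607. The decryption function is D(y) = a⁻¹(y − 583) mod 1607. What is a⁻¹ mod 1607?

Apply the Euclidean algorithm to 1607 and 584:
1607 = 2·584 + 439
584 = 1·439 + 145
439 = 3·145 + 4
145 = 36·4 + 1
4 = 4·1 + 0
The gcd is 1. Working backward:
1 = 145 − 36·4
1 = −36·439 + 109·145
1 = 109·584 − 145·439
1 = −145·1607 + 399·584
So 584·399 ≡ 1 (mod 1607).

399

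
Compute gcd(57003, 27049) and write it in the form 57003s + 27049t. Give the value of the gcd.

1

Repeated division:
57003 = 2·27049 + 2905
27049 = 9·2905 + 904
2905 = 3·904 + 193
904 = 4·193 + 132
193 = 1·132 + 61
132 = 2·61 + 10
61 = 6·10 + 1
10 = 10·1 + 0
gcd(57003, 27049) = 1.
Back-substituting:
1 = 61 − 6·10
1 = −6·132 + 13·61
1 = 13·193 − 19·132
1 = −19·904 + 89·193
1 = 89·2905 − 286·904
1 = −286·27049 + 2663·2905
1 = 2663·57003 − 5612·27049
So 1 = (2663)·57003 + (-5612)·27049.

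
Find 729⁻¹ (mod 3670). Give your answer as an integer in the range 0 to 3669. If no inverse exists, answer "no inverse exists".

2789

Apply the Euclidean algorithm to 3670 and 729:
3670 = 5×729 + 25
729 = 29×25 + 4
25 = 6×4 + 1
4 = 4×1 + 0
Since gcd(729, 3670) = 1, back-substitute to write 1 as a combination:
1 = 25 − 6·4
1 = −6·729 + 175·25
1 = 175·3670 − 881·729
Hence 729⁻¹ ≡ -881 ≡ 2789 (mod 3670).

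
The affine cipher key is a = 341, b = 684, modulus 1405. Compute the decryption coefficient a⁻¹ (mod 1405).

Run Euclid on (1405, 341):
1405 = 4·341 + 41
341 = 8·41 + 13
41 = 3·13 + 2
13 = 6·2 + 1
2 = 2·1 + 0
Since gcd(341, 1405) = 1, back-substitute to write 1 as a combination:
1 = 13 − 6·2
1 = −6·41 + 19·13
1 = 19·341 − 158·41
1 = −158·1405 + 651·341
So 341·651 ≡ 1 (mod 1405).

651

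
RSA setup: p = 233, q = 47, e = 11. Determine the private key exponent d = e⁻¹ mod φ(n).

4851

φ(n) = (p−1)(q−1) = 232·46 = 10672.
Need d with 11·d ≡ 1 (mod 10672). Apply the extended Euclidean algorithm:
10672 = 970×11 + 2
11 = 5×2 + 1
2 = 2×1 + 0
Back-substitute:
1 = 11 − 5·2
1 = −5·10672 + 4851·11
So 11·4851 ≡ 1 (mod 10672), hence d = 4851.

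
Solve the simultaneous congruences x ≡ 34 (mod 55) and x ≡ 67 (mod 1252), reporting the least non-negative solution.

13839

Write x = 34 + 55·k. Then 55·k ≡ 67 − 34 ≡ 33 (mod 1252).
Need 55⁻¹ mod 1252. Extended Euclid on (1252, 55):
1252 = 22×55 + 42
55 = 1×42 + 13
42 = 3×13 + 3
13 = 4×3 + 1
3 = 3×1 + 0
Back-substitute:
1 = 13 − 4·3
1 = −4·42 + 13·13
1 = 13·55 − 17·42
1 = −17·1252 + 387·55
55⁻¹ ≡ 387 (mod 1252), so k ≡ 387·33 ≡ 251 (mod 1252).
x = 34 + 55·251 = 13839.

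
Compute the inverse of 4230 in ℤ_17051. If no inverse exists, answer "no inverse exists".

Run Euclid on (17051, 4230):
17051 = 4*4230 + 131
4230 = 32*131 + 38
131 = 3*38 + 17
38 = 2*17 + 4
17 = 4*4 + 1
4 = 4*1 + 0
The gcd is 1. Working backward:
1 = 17 − 4·4
1 = −4·38 + 9·17
1 = 9·131 − 31·38
1 = −31·4230 + 1001·131
1 = 1001·17051 − 4035·4230
Thus 4230·(-4035) ≡ 1 (mod 17051); reducing, -4035 mod 17051 = 13016.

13016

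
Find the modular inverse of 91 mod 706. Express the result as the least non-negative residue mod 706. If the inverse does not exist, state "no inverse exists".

gcd(706, 91) by repeated division:
706 = 7*91 + 69
91 = 1*69 + 22
69 = 3*22 + 3
22 = 7*3 + 1
3 = 3*1 + 0
Since gcd(91, 706) = 1, back-substitute to write 1 as a combination:
1 = 22 − 7·3
1 = −7·69 + 22·22
1 = 22·91 − 29·69
1 = −29·706 + 225·91
So 91·225 ≡ 1 (mod 706).

225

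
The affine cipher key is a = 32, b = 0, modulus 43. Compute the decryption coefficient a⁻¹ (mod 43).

gcd(43, 32) by repeated division:
43 = 1·32 + 11
32 = 2·11 + 10
11 = 1·10 + 1
10 = 10·1 + 0
gcd = 1, so the inverse exists. Back-substitute:
1 = 11 − 10
1 = −32 + 3·11
1 = 3·43 − 4·32
Thus 32·(-4) ≡ 1 (mod 43); reducing, -4 mod 43 = 39.

39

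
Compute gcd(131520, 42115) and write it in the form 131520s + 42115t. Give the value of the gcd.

Euclidean algorithm:
131520 = 3·42115 + 5175
42115 = 8·5175 + 715
5175 = 7·715 + 170
715 = 4·170 + 35
170 = 4·35 + 30
35 = 1·30 + 5
30 = 6·5 + 0
gcd(131520, 42115) = 5.
Working backward:
5 = 35 − 30
5 = −170 + 5·35
5 = 5·715 − 21·170
5 = −21·5175 + 152·715
5 = 152·42115 − 1237·5175
5 = −1237·131520 + 3863·42115
So 5 = (-1237)·131520 + (3863)·42115.

5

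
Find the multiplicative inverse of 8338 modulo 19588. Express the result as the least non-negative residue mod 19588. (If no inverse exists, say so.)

no inverse exists

Euclidean algorithm on 19588, 8338:
19588 = 2·8338 + 2912
8338 = 2·2912 + 2514
2912 = 1·2514 + 398
2514 = 6·398 + 126
398 = 3·126 + 20
126 = 6·20 + 6
20 = 3·6 + 2
6 = 3·2 + 0
gcd(8338, 19588) = 2 ≠ 1, so 8338 has no multiplicative inverse modulo 19588.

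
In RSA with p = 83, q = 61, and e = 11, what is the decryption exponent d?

3131

φ(n) = (p−1)(q−1) = 82·60 = 4920.
Need d with 11·d ≡ 1 (mod 4920). Apply the extended Euclidean algorithm:
4920 = 447·11 + 3
11 = 3·3 + 2
3 = 1·2 + 1
2 = 2·1 + 0
Back-substitute:
1 = 3 − 2
1 = −11 + 4·3
1 = 4·4920 − 1789·11
So 11·(-1789) ≡ 1 (mod 4920), hence d ≡ -1789 ≡ 3131 (mod 4920).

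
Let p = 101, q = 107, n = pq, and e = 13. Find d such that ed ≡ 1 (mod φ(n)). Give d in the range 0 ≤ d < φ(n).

φ(n) = (p−1)(q−1) = 100·106 = 10600.
Need d with 13·d ≡ 1 (mod 10600). Apply the extended Euclidean algorithm:
10600 = 815·13 + 5
13 = 2·5 + 3
5 = 1·3 + 2
3 = 1·2 + 1
2 = 2·1 + 0
Back-substitute:
1 = 3 − 2
1 = −5 + 2·3
1 = 2·13 − 5·5
1 = −5·10600 + 4077·13
So 13·4077 ≡ 1 (mod 10600), hence d = 4077.

4077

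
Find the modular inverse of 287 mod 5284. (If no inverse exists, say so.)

Run Euclid on (5284, 287):
5284 = 18×287 + 118
287 = 2×118 + 51
118 = 2×51 + 16
51 = 3×16 + 3
16 = 5×3 + 1
3 = 3×1 + 0
gcd = 1, so the inverse exists. Back-substitute:
1 = 16 − 5·3
1 = −5·51 + 16·16
1 = 16·118 − 37·51
1 = −37·287 + 90·118
1 = 90·5284 − 1657·287
Thus 287·(-1657) ≡ 1 (mod 5284); reducing, -1657 mod 5284 = 3627.

3627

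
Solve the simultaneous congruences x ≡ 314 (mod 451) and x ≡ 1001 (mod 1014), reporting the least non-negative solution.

15197

Write x = 314 + 451·k. Then 451·k ≡ 1001 − 314 ≡ 687 (mod 1014).
Need 451⁻¹ mod 1014. Extended Euclid on (1014, 451):
1014 = 2*451 + 112
451 = 4*112 + 3
112 = 37*3 + 1
3 = 3*1 + 0
Back-substitute:
1 = 112 − 37·3
1 = −37·451 + 149·112
1 = 149·1014 − 335·451
451⁻¹ ≡ 679 (mod 1014), so k ≡ 679·687 ≡ 33 (mod 1014).
x = 314 + 451·33 = 15197.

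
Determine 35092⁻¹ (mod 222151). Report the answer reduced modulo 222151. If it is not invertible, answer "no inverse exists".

68528

Apply the Euclidean algorithm to 222151 and 35092:
222151 = 6×35092 + 11599
35092 = 3×11599 + 295
11599 = 39×295 + 94
295 = 3×94 + 13
94 = 7×13 + 3
13 = 4×3 + 1
3 = 3×1 + 0
The gcd is 1. Working backward:
1 = 13 − 4·3
1 = −4·94 + 29·13
1 = 29·295 − 91·94
1 = −91·11599 + 3578·295
1 = 3578·35092 − 10825·11599
1 = −10825·222151 + 68528·35092
So 35092·68528 ≡ 1 (mod 222151).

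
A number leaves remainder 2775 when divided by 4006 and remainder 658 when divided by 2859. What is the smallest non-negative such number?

7614175

Write x = 2775 + 4006·k. Then 4006·k ≡ 658 − 2775 ≡ 742 (mod 2859).
Need 4006⁻¹ mod 2859. Extended Euclid on (2859, 1147):
2859 = 2*1147 + 565
1147 = 2*565 + 17
565 = 33*17 + 4
17 = 4*4 + 1
4 = 4*1 + 0
Back-substitute:
1 = 17 − 4·4
1 = −4·565 + 133·17
1 = 133·1147 − 270·565
1 = −270·2859 + 673·1147
4006⁻¹ ≡ 673 (mod 2859), so k ≡ 673·742 ≡ 1900 (mod 2859).
x = 2775 + 4006·1900 = 7614175.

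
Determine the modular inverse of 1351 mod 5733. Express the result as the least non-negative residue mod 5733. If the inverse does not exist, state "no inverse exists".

Euclidean algorithm on 5733, 1351:
5733 = 4·1351 + 329
1351 = 4·329 + 35
329 = 9·35 + 14
35 = 2·14 + 7
14 = 2·7 + 0
Since gcd = 7 > 1, 1351 is not a unit mod 5733.

no inverse exists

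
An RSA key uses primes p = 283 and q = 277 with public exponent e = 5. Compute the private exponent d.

φ(n) = (p−1)(q−1) = 282·276 = 77832.
Need d with 5·d ≡ 1 (mod 77832). Apply the extended Euclidean algorithm:
77832 = 15566·5 + 2
5 = 2·2 + 1
2 = 2·1 + 0
Back-substitute:
1 = 5 − 2·2
1 = −2·77832 + 31133·5
So 5·31133 ≡ 1 (mod 77832), hence d = 31133.

31133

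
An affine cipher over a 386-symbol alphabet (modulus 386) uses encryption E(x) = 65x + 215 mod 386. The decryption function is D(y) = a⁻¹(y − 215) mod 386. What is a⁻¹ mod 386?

Extended Euclidean algorithm:
386 = 5·65 + 61
65 = 1·61 + 4
61 = 15·4 + 1
4 = 4·1 + 0
gcd = 1, so the inverse exists. Back-substitute:
1 = 61 − 15·4
1 = −15·65 + 16·61
1 = 16·386 − 95·65
So 65·(-95) ≡ 1 (mod 386), and -95 ≡ 291 (mod 386).

291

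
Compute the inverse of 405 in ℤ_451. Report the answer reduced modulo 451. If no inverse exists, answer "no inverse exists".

Apply the Euclidean algorithm to 451 and 405:
451 = 1·405 + 46
405 = 8·46 + 37
46 = 1·37 + 9
37 = 4·9 + 1
9 = 9·1 + 0
gcd = 1, so the inverse exists. Back-substitute:
1 = 37 − 4·9
1 = −4·46 + 5·37
1 = 5·405 − 44·46
1 = −44·451 + 49·405
So 405·49 ≡ 1 (mod 451).

49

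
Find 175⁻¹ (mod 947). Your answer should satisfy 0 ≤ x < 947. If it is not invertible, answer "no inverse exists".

92

Extended Euclidean algorithm:
947 = 5·175 + 72
175 = 2·72 + 31
72 = 2·31 + 10
31 = 3·10 + 1
10 = 10·1 + 0
The gcd is 1. Working backward:
1 = 31 − 3·10
1 = −3·72 + 7·31
1 = 7·175 − 17·72
1 = −17·947 + 92·175
So 175·92 ≡ 1 (mod 947).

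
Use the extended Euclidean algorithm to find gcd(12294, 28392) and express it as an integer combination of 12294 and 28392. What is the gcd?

6

Repeated division:
28392 = 2×12294 + 3804
12294 = 3×3804 + 882
3804 = 4×882 + 276
882 = 3×276 + 54
276 = 5×54 + 6
54 = 9×6 + 0
gcd(12294, 28392) = 6.
Working backward:
6 = 276 − 5·54
6 = −5·882 + 16·276
6 = 16·3804 − 69·882
6 = −69·12294 + 223·3804
6 = 223·28392 − 515·12294
So 6 = (223)·28392 + (-515)·12294.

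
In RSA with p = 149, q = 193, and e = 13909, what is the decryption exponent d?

27133

φ(n) = (p−1)(q−1) = 148·192 = 28416.
Need d with 13909·d ≡ 1 (mod 28416). Apply the extended Euclidean algorithm:
28416 = 2*13909 + 598
13909 = 23*598 + 155
598 = 3*155 + 133
155 = 1*133 + 22
133 = 6*22 + 1
22 = 22*1 + 0
Back-substitute:
1 = 133 − 6·22
1 = −6·155 + 7·133
1 = 7·598 − 27·155
1 = −27·13909 + 628·598
1 = 628·28416 − 1283·13909
So 13909·(-1283) ≡ 1 (mod 28416), hence d ≡ -1283 ≡ 27133 (mod 28416).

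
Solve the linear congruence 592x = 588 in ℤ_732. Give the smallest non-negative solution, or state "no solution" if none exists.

69

First find gcd(592, 732):
732 = 1*592 + 140
592 = 4*140 + 32
140 = 4*32 + 12
32 = 2*12 + 8
12 = 1*8 + 4
8 = 2*4 + 0
gcd = 4 and 4 | 588, so solutions exist. Divide through by 4: 148x ≡ 147 (mod 183).
Now find 148⁻¹ mod 183:
183 = 1*148 + 35
148 = 4*35 + 8
35 = 4*8 + 3
8 = 2*3 + 2
3 = 1*2 + 1
2 = 2*1 + 0
Back-substitute:
1 = 3 − 2
1 = −8 + 3·3
1 = 3·35 − 13·8
1 = −13·148 + 55·35
1 = 55·183 − 68·148
So 148·(-68) ≡ 1 (mod 183), i.e. 148⁻¹ ≡ 115.
Then x ≡ 115·147 ≡ 69 (mod 183); the smallest non-negative solution is x = 69.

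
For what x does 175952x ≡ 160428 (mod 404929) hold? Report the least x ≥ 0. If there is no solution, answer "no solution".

no solution

gcd(175952, 404929):
404929 = 2×175952 + 53025
175952 = 3×53025 + 16877
53025 = 3×16877 + 2394
16877 = 7×2394 + 119
2394 = 20×119 + 14
119 = 8×14 + 7
14 = 2×7 + 0
gcd = 7, but 7 ∤ 160428, so the congruence has no solution.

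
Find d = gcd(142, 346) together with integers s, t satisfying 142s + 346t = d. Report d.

2

Euclidean algorithm:
346 = 2·142 + 62
142 = 2·62 + 18
62 = 3·18 + 8
18 = 2·8 + 2
8 = 4·2 + 0
gcd(142, 346) = 2.
Working backward:
2 = 18 − 2·8
2 = −2·62 + 7·18
2 = 7·142 − 16·62
2 = −16·346 + 39·142
So 2 = (-16)·346 + (39)·142.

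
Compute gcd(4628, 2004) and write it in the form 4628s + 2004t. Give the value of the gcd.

Euclidean algorithm:
4628 = 2*2004 + 620
2004 = 3*620 + 144
620 = 4*144 + 44
144 = 3*44 + 12
44 = 3*12 + 8
12 = 1*8 + 4
8 = 2*4 + 0
gcd(4628, 2004) = 4.
Back-substituting:
4 = 12 − 8
4 = −44 + 4·12
4 = 4·144 − 13·44
4 = −13·620 + 56·144
4 = 56·2004 − 181·620
4 = −181·4628 + 418·2004
So 4 = (-181)·4628 + (418)·2004.

4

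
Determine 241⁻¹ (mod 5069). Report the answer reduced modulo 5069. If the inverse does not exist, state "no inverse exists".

631

Run Euclid on (5069, 241):
5069 = 21×241 + 8
241 = 30×8 + 1
8 = 8×1 + 0
Since gcd(241, 5069) = 1, back-substitute to write 1 as a combination:
1 = 241 − 30·8
1 = −30·5069 + 631·241
So 241·631 ≡ 1 (mod 5069).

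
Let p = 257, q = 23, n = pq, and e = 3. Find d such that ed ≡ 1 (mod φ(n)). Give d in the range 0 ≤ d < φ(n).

3755

φ(n) = (p−1)(q−1) = 256·22 = 5632.
Need d with 3·d ≡ 1 (mod 5632). Apply the extended Euclidean algorithm:
5632 = 1877·3 + 1
3 = 3·1 + 0
Back-substitute:
1 = 5632 − 1877·3
So 3·(-1877) ≡ 1 (mod 5632), hence d ≡ -1877 ≡ 3755 (mod 5632).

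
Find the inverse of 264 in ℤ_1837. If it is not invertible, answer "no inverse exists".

Euclidean algorithm on 1837, 264:
1837 = 6*264 + 253
264 = 1*253 + 11
253 = 23*11 + 0
The gcd is 11, not 1, hence no inverse exists.

no inverse exists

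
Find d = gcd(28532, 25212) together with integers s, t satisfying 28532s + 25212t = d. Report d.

Euclidean algorithm:
28532 = 1*25212 + 3320
25212 = 7*3320 + 1972
3320 = 1*1972 + 1348
1972 = 1*1348 + 624
1348 = 2*624 + 100
624 = 6*100 + 24
100 = 4*24 + 4
24 = 6*4 + 0
gcd(28532, 25212) = 4.
Back-substituting:
4 = 100 − 4·24
4 = −4·624 + 25·100
4 = 25·1348 − 54·624
4 = −54·1972 + 79·1348
4 = 79·3320 − 133·1972
4 = −133·25212 + 1010·3320
4 = 1010·28532 − 1143·25212
So 4 = (1010)·28532 + (-1143)·25212.

4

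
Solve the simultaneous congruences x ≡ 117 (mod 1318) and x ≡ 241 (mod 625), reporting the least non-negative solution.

583991

Write x = 117 + 1318·k. Then 1318·k ≡ 241 − 117 ≡ 124 (mod 625).
Need 1318⁻¹ mod 625. Extended Euclid on (625, 68):
625 = 9·68 + 13
68 = 5·13 + 3
13 = 4·3 + 1
3 = 3·1 + 0
Back-substitute:
1 = 13 − 4·3
1 = −4·68 + 21·13
1 = 21·625 − 193·68
1318⁻¹ ≡ 432 (mod 625), so k ≡ 432·124 ≡ 443 (mod 625).
x = 117 + 1318·443 = 583991.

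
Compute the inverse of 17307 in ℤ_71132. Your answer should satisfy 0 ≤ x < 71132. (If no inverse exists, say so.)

21631

Apply the Euclidean algorithm to 71132 and 17307:
71132 = 4×17307 + 1904
17307 = 9×1904 + 171
1904 = 11×171 + 23
171 = 7×23 + 10
23 = 2×10 + 3
10 = 3×3 + 1
3 = 3×1 + 0
The gcd is 1. Working backward:
1 = 10 − 3·3
1 = −3·23 + 7·10
1 = 7·171 − 52·23
1 = −52·1904 + 579·171
1 = 579·17307 − 5263·1904
1 = −5263·71132 + 21631·17307
So 17307·21631 ≡ 1 (mod 71132).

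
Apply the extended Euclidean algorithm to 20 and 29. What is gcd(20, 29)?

1

Apply Euclid's algorithm to 29 and 20:
29 = 1·20 + 9
20 = 2·9 + 2
9 = 4·2 + 1
2 = 2·1 + 0
gcd(20, 29) = 1.
Back-substituting:
1 = 9 − 4·2
1 = −4·20 + 9·9
1 = 9·29 − 13·20
So 1 = (9)·29 + (-13)·20.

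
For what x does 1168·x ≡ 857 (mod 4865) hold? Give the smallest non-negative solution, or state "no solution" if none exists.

First find gcd(1168, 4865):
4865 = 4·1168 + 193
1168 = 6·193 + 10
193 = 19·10 + 3
10 = 3·3 + 1
3 = 3·1 + 0
gcd = 1, so a unique solution mod 4865 exists.
Back-substitute for the Bézout coefficients:
1 = 10 − 3·3
1 = −3·193 + 58·10
1 = 58·1168 − 351·193
1 = −351·4865 + 1462·1168
So 1168·(1462) ≡ 1 (mod 4865), giving 1168⁻¹ ≡ 1462.
x ≡ 1168⁻¹·857 ≡ 1462·857 ≡ 2629 (mod 4865).

2629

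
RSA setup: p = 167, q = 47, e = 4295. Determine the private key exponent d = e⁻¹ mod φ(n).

φ(n) = (p−1)(q−1) = 166·46 = 7636.
Need d with 4295·d ≡ 1 (mod 7636). Apply the extended Euclidean algorithm:
7636 = 1·4295 + 3341
4295 = 1·3341 + 954
3341 = 3·954 + 479
954 = 1·479 + 475
479 = 1·475 + 4
475 = 118·4 + 3
4 = 1·3 + 1
3 = 3·1 + 0
Back-substitute:
1 = 4 − 3
1 = −475 + 119·4
1 = 119·479 − 120·475
1 = −120·954 + 239·479
1 = 239·3341 − 837·954
1 = −837·4295 + 1076·3341
1 = 1076·7636 − 1913·4295
So 4295·(-1913) ≡ 1 (mod 7636), hence d ≡ -1913 ≡ 5723 (mod 7636).

5723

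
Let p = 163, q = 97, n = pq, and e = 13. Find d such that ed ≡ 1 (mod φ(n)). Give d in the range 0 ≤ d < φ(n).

3589

φ(n) = (p−1)(q−1) = 162·96 = 15552.
Need d with 13·d ≡ 1 (mod 15552). Apply the extended Euclidean algorithm:
15552 = 1196*13 + 4
13 = 3*4 + 1
4 = 4*1 + 0
Back-substitute:
1 = 13 − 3·4
1 = −3·15552 + 3589·13
So 13·3589 ≡ 1 (mod 15552), hence d = 3589.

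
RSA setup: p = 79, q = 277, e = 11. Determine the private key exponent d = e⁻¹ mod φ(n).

φ(n) = (p−1)(q−1) = 78·276 = 21528.
Need d with 11·d ≡ 1 (mod 21528). Apply the extended Euclidean algorithm:
21528 = 1957×11 + 1
11 = 11×1 + 0
Back-substitute:
1 = 21528 − 1957·11
So 11·(-1957) ≡ 1 (mod 21528), hence d ≡ -1957 ≡ 19571 (mod 21528).

19571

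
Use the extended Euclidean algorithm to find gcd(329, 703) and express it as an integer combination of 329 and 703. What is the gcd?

Repeated division:
703 = 2×329 + 45
329 = 7×45 + 14
45 = 3×14 + 3
14 = 4×3 + 2
3 = 1×2 + 1
2 = 2×1 + 0
gcd(329, 703) = 1.
Working backward:
1 = 3 − 2
1 = −14 + 5·3
1 = 5·45 − 16·14
1 = −16·329 + 117·45
1 = 117·703 − 250·329
So 1 = (117)·703 + (-250)·329.

1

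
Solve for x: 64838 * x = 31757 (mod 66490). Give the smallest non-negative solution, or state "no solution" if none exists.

no solution

gcd(64838, 66490):
66490 = 1×64838 + 1652
64838 = 39×1652 + 410
1652 = 4×410 + 12
410 = 34×12 + 2
12 = 6×2 + 0
gcd = 2, but 2 ∤ 31757, so the congruence has no solution.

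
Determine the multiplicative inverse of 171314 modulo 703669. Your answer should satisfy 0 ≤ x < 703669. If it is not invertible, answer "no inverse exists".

gcd(703669, 171314) by repeated division:
703669 = 4·171314 + 18413
171314 = 9·18413 + 5597
18413 = 3·5597 + 1622
5597 = 3·1622 + 731
1622 = 2·731 + 160
731 = 4·160 + 91
160 = 1·91 + 69
91 = 1·69 + 22
69 = 3·22 + 3
22 = 7·3 + 1
3 = 3·1 + 0
gcd = 1, so the inverse exists. Back-substitute:
1 = 22 − 7·3
1 = −7·69 + 22·22
1 = 22·91 − 29·69
1 = −29·160 + 51·91
1 = 51·731 − 233·160
1 = −233·1622 + 517·731
1 = 517·5597 − 1784·1622
1 = −1784·18413 + 5869·5597
1 = 5869·171314 − 54605·18413
1 = −54605·703669 + 224289·171314
So 171314·224289 ≡ 1 (mod 703669).

224289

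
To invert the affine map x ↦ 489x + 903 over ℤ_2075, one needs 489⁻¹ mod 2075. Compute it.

Extended Euclidean algorithm:
2075 = 4*489 + 119
489 = 4*119 + 13
119 = 9*13 + 2
13 = 6*2 + 1
2 = 2*1 + 0
Since gcd(489, 2075) = 1, back-substitute to write 1 as a combination:
1 = 13 − 6·2
1 = −6·119 + 55·13
1 = 55·489 − 226·119
1 = −226·2075 + 959·489
So 489·959 ≡ 1 (mod 2075).

959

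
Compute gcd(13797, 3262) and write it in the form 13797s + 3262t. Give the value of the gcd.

Euclidean algorithm:
13797 = 4·3262 + 749
3262 = 4·749 + 266
749 = 2·266 + 217
266 = 1·217 + 49
217 = 4·49 + 21
49 = 2·21 + 7
21 = 3·7 + 0
gcd(13797, 3262) = 7.
Express as a combination:
7 = 49 − 2·21
7 = −2·217 + 9·49
7 = 9·266 − 11·217
7 = −11·749 + 31·266
7 = 31·3262 − 135·749
7 = −135·13797 + 571·3262
So 7 = (-135)·13797 + (571)·3262.

7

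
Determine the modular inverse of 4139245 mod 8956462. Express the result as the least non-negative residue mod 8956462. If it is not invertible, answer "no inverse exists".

4949363

gcd(8956462, 4139245) by repeated division:
8956462 = 2×4139245 + 677972
4139245 = 6×677972 + 71413
677972 = 9×71413 + 35255
71413 = 2×35255 + 903
35255 = 39×903 + 38
903 = 23×38 + 29
38 = 1×29 + 9
29 = 3×9 + 2
9 = 4×2 + 1
2 = 2×1 + 0
The gcd is 1. Working backward:
1 = 9 − 4·2
1 = −4·29 + 13·9
1 = 13·38 − 17·29
1 = −17·903 + 404·38
1 = 404·35255 − 15773·903
1 = −15773·71413 + 31950·35255
1 = 31950·677972 − 303323·71413
1 = −303323·4139245 + 1851888·677972
1 = 1851888·8956462 − 4007099·4139245
Thus 4139245·(-4007099) ≡ 1 (mod 8956462); reducing, -4007099 mod 8956462 = 4949363.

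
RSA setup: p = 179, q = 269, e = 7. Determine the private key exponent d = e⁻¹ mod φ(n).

6815

φ(n) = (p−1)(q−1) = 178·268 = 47704.
Need d with 7·d ≡ 1 (mod 47704). Apply the extended Euclidean algorithm:
47704 = 6814×7 + 6
7 = 1×6 + 1
6 = 6×1 + 0
Back-substitute:
1 = 7 − 6
1 = −47704 + 6815·7
So 7·6815 ≡ 1 (mod 47704), hence d = 6815.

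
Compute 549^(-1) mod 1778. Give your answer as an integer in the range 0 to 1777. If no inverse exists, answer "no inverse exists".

285

Run Euclid on (1778, 549):
1778 = 3*549 + 131
549 = 4*131 + 25
131 = 5*25 + 6
25 = 4*6 + 1
6 = 6*1 + 0
gcd = 1, so the inverse exists. Back-substitute:
1 = 25 − 4·6
1 = −4·131 + 21·25
1 = 21·549 − 88·131
1 = −88·1778 + 285·549
So 549·285 ≡ 1 (mod 1778).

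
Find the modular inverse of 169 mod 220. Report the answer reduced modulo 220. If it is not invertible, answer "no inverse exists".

Run Euclid on (220, 169):
220 = 1·169 + 51
169 = 3·51 + 16
51 = 3·16 + 3
16 = 5·3 + 1
3 = 3·1 + 0
gcd = 1, so the inverse exists. Back-substitute:
1 = 16 − 5·3
1 = −5·51 + 16·16
1 = 16·169 − 53·51
1 = −53·220 + 69·169
So 169·69 ≡ 1 (mod 220).

69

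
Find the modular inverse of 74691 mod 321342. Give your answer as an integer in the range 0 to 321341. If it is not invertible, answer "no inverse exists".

Compute gcd(74691, 321342):
321342 = 4·74691 + 22578
74691 = 3·22578 + 6957
22578 = 3·6957 + 1707
6957 = 4·1707 + 129
1707 = 13·129 + 30
129 = 4·30 + 9
30 = 3·9 + 3
9 = 3·3 + 0
gcd(74691, 321342) = 3 ≠ 1, so 74691 has no multiplicative inverse modulo 321342.

no inverse exists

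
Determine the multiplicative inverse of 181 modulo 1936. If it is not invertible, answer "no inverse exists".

Apply the Euclidean algorithm to 1936 and 181:
1936 = 10×181 + 126
181 = 1×126 + 55
126 = 2×55 + 16
55 = 3×16 + 7
16 = 2×7 + 2
7 = 3×2 + 1
2 = 2×1 + 0
gcd = 1, so the inverse exists. Back-substitute:
1 = 7 − 3·2
1 = −3·16 + 7·7
1 = 7·55 − 24·16
1 = −24·126 + 55·55
1 = 55·181 − 79·126
1 = −79·1936 + 845·181
So 181·845 ≡ 1 (mod 1936).

845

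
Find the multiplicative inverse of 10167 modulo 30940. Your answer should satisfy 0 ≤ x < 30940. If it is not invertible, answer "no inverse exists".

4863

Run Euclid on (30940, 10167):
30940 = 3·10167 + 439
10167 = 23·439 + 70
439 = 6·70 + 19
70 = 3·19 + 13
19 = 1·13 + 6
13 = 2·6 + 1
6 = 6·1 + 0
gcd = 1, so the inverse exists. Back-substitute:
1 = 13 − 2·6
1 = −2·19 + 3·13
1 = 3·70 − 11·19
1 = −11·439 + 69·70
1 = 69·10167 − 1598·439
1 = −1598·30940 + 4863·10167
So 10167·4863 ≡ 1 (mod 30940).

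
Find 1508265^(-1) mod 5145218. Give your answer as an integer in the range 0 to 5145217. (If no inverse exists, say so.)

Apply the Euclidean algorithm to 5145218 and 1508265:
5145218 = 3×1508265 + 620423
1508265 = 2×620423 + 267419
620423 = 2×267419 + 85585
267419 = 3×85585 + 10664
85585 = 8×10664 + 273
10664 = 39×273 + 17
273 = 16×17 + 1
17 = 17×1 + 0
gcd = 1, so the inverse exists. Back-substitute:
1 = 273 − 16·17
1 = −16·10664 + 625·273
1 = 625·85585 − 5016·10664
1 = −5016·267419 + 15673·85585
1 = 15673·620423 − 36362·267419
1 = −36362·1508265 + 88397·620423
1 = 88397·5145218 − 301553·1508265
So 1508265·(-301553) ≡ 1 (mod 5145218), and -301553 ≡ 4843665 (mod 5145218).

4843665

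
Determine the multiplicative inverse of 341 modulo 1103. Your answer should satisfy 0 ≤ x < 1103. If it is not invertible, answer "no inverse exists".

841

Extended Euclidean algorithm:
1103 = 3·341 + 80
341 = 4·80 + 21
80 = 3·21 + 17
21 = 1·17 + 4
17 = 4·4 + 1
4 = 4·1 + 0
gcd = 1, so the inverse exists. Back-substitute:
1 = 17 − 4·4
1 = −4·21 + 5·17
1 = 5·80 − 19·21
1 = −19·341 + 81·80
1 = 81·1103 − 262·341
Thus 341·(-262) ≡ 1 (mod 1103); reducing, -262 mod 1103 = 841.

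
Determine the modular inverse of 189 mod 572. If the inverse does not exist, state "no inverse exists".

457

Apply the Euclidean algorithm to 572 and 189:
572 = 3·189 + 5
189 = 37·5 + 4
5 = 1·4 + 1
4 = 4·1 + 0
Since gcd(189, 572) = 1, back-substitute to write 1 as a combination:
1 = 5 − 4
1 = −189 + 38·5
1 = 38·572 − 115·189
So 189·(-115) ≡ 1 (mod 572), and -115 ≡ 457 (mod 572).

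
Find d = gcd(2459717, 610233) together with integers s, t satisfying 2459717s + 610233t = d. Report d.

13

Euclidean algorithm:
2459717 = 4·610233 + 18785
610233 = 32·18785 + 9113
18785 = 2·9113 + 559
9113 = 16·559 + 169
559 = 3·169 + 52
169 = 3·52 + 13
52 = 4·13 + 0
gcd(2459717, 610233) = 13.
Back-substituting:
13 = 169 − 3·52
13 = −3·559 + 10·169
13 = 10·9113 − 163·559
13 = −163·18785 + 336·9113
13 = 336·610233 − 10915·18785
13 = −10915·2459717 + 43996·610233
So 13 = (-10915)·2459717 + (43996)·610233.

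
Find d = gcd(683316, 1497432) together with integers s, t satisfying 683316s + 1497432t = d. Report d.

12

Apply Euclid's algorithm to 1497432 and 683316:
1497432 = 2×683316 + 130800
683316 = 5×130800 + 29316
130800 = 4×29316 + 13536
29316 = 2×13536 + 2244
13536 = 6×2244 + 72
2244 = 31×72 + 12
72 = 6×12 + 0
gcd(683316, 1497432) = 12.
Express as a combination:
12 = 2244 − 31·72
12 = −31·13536 + 187·2244
12 = 187·29316 − 405·13536
12 = −405·130800 + 1807·29316
12 = 1807·683316 − 9440·130800
12 = −9440·1497432 + 20687·683316
So 12 = (-9440)·1497432 + (20687)·683316.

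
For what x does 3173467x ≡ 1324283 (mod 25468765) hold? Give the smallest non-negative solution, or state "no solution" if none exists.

476059

First find gcd(3173467, 25468765):
25468765 = 8×3173467 + 81029
3173467 = 39×81029 + 13336
81029 = 6×13336 + 1013
13336 = 13×1013 + 167
1013 = 6×167 + 11
167 = 15×11 + 2
11 = 5×2 + 1
2 = 2×1 + 0
gcd = 1, so a unique solution mod 25468765 exists.
Back-substitute for the Bézout coefficients:
1 = 11 − 5·2
1 = −5·167 + 76·11
1 = 76·1013 − 461·167
1 = −461·13336 + 6069·1013
1 = 6069·81029 − 36875·13336
1 = −36875·3173467 + 1444194·81029
1 = 1444194·25468765 − 11590427·3173467
So 3173467·(-11590427) ≡ 1 (mod 25468765), giving 3173467⁻¹ ≡ 13878338.
x ≡ 3173467⁻¹·1324283 ≡ 13878338·1324283 ≡ 476059 (mod 25468765).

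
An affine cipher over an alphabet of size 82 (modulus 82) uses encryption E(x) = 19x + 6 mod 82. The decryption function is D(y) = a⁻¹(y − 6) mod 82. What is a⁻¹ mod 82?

Run Euclid on (82, 19):
82 = 4×19 + 6
19 = 3×6 + 1
6 = 6×1 + 0
gcd = 1, so the inverse exists. Back-substitute:
1 = 19 − 3·6
1 = −3·82 + 13·19
So 19·13 ≡ 1 (mod 82).

13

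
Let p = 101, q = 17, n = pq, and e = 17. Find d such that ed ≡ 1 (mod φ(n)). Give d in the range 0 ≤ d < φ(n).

753

φ(n) = (p−1)(q−1) = 100·16 = 1600.
Need d with 17·d ≡ 1 (mod 1600). Apply the extended Euclidean algorithm:
1600 = 94*17 + 2
17 = 8*2 + 1
2 = 2*1 + 0
Back-substitute:
1 = 17 − 8·2
1 = −8·1600 + 753·17
So 17·753 ≡ 1 (mod 1600), hence d = 753.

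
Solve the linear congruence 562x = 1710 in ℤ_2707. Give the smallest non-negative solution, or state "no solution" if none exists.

1949

First find gcd(562, 2707):
2707 = 4*562 + 459
562 = 1*459 + 103
459 = 4*103 + 47
103 = 2*47 + 9
47 = 5*9 + 2
9 = 4*2 + 1
2 = 2*1 + 0
gcd = 1, so a unique solution mod 2707 exists.
Back-substitute for the Bézout coefficients:
1 = 9 − 4·2
1 = −4·47 + 21·9
1 = 21·103 − 46·47
1 = −46·459 + 205·103
1 = 205·562 − 251·459
1 = −251·2707 + 1209·562
So 562·(1209) ≡ 1 (mod 2707), giving 562⁻¹ ≡ 1209.
x ≡ 562⁻¹·1710 ≡ 1209·1710 ≡ 1949 (mod 2707).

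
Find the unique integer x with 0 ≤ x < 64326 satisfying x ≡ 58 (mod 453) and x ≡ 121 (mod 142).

Write x = 58 + 453·k. Then 453·k ≡ 121 − 58 ≡ 63 (mod 142).
Need 453⁻¹ mod 142. Extended Euclid on (142, 27):
142 = 5·27 + 7
27 = 3·7 + 6
7 = 1·6 + 1
6 = 6·1 + 0
Back-substitute:
1 = 7 − 6
1 = −27 + 4·7
1 = 4·142 − 21·27
453⁻¹ ≡ 121 (mod 142), so k ≡ 121·63 ≡ 97 (mod 142).
x = 58 + 453·97 = 43999.

43999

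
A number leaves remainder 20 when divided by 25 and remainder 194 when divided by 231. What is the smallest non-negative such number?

Write x = 20 + 25·k. Then 25·k ≡ 194 − 20 ≡ 174 (mod 231).
Need 25⁻¹ mod 231. Extended Euclid on (231, 25):
231 = 9·25 + 6
25 = 4·6 + 1
6 = 6·1 + 0
Back-substitute:
1 = 25 − 4·6
1 = −4·231 + 37·25
25⁻¹ ≡ 37 (mod 231), so k ≡ 37·174 ≡ 201 (mod 231).
x = 20 + 25·201 = 5045.

5045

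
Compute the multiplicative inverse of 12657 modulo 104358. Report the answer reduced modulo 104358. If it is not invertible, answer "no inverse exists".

Compute gcd(12657, 104358):
104358 = 8·12657 + 3102
12657 = 4·3102 + 249
3102 = 12·249 + 114
249 = 2·114 + 21
114 = 5·21 + 9
21 = 2·9 + 3
9 = 3·3 + 0
Since gcd = 3 > 1, 12657 is not a unit mod 104358.

no inverse exists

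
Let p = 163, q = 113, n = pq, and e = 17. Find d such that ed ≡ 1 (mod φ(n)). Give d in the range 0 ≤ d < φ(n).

φ(n) = (p−1)(q−1) = 162·112 = 18144.
Need d with 17·d ≡ 1 (mod 18144). Apply the extended Euclidean algorithm:
18144 = 1067·17 + 5
17 = 3·5 + 2
5 = 2·2 + 1
2 = 2·1 + 0
Back-substitute:
1 = 5 − 2·2
1 = −2·17 + 7·5
1 = 7·18144 − 7471·17
So 17·(-7471) ≡ 1 (mod 18144), hence d ≡ -7471 ≡ 10673 (mod 18144).

10673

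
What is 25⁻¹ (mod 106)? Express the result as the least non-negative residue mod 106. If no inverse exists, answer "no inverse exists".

Extended Euclidean algorithm:
106 = 4×25 + 6
25 = 4×6 + 1
6 = 6×1 + 0
Since gcd(25, 106) = 1, back-substitute to write 1 as a combination:
1 = 25 − 4·6
1 = −4·106 + 17·25
So 25·17 ≡ 1 (mod 106).

17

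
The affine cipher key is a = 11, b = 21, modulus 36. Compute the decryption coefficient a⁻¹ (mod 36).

23

gcd(36, 11) by repeated division:
36 = 3*11 + 3
11 = 3*3 + 2
3 = 1*2 + 1
2 = 2*1 + 0
The gcd is 1. Working backward:
1 = 3 − 2
1 = −11 + 4·3
1 = 4·36 − 13·11
Thus 11·(-13) ≡ 1 (mod 36); reducing, -13 mod 36 = 23.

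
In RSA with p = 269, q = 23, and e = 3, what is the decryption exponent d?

φ(n) = (p−1)(q−1) = 268·22 = 5896.
Need d with 3·d ≡ 1 (mod 5896). Apply the extended Euclidean algorithm:
5896 = 1965·3 + 1
3 = 3·1 + 0
Back-substitute:
1 = 5896 − 1965·3
So 3·(-1965) ≡ 1 (mod 5896), hence d ≡ -1965 ≡ 3931 (mod 5896).

3931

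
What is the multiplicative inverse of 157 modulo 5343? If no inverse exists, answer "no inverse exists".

Run Euclid on (5343, 157):
5343 = 34·157 + 5
157 = 31·5 + 2
5 = 2·2 + 1
2 = 2·1 + 0
The gcd is 1. Working backward:
1 = 5 − 2·2
1 = −2·157 + 63·5
1 = 63·5343 − 2144·157
Thus 157·(-2144) ≡ 1 (mod 5343); reducing, -2144 mod 5343 = 3199.

3199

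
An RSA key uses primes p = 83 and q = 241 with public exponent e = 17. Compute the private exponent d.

φ(n) = (p−1)(q−1) = 82·240 = 19680.
Need d with 17·d ≡ 1 (mod 19680). Apply the extended Euclidean algorithm:
19680 = 1157*17 + 11
17 = 1*11 + 6
11 = 1*6 + 5
6 = 1*5 + 1
5 = 5*1 + 0
Back-substitute:
1 = 6 − 5
1 = −11 + 2·6
1 = 2·17 − 3·11
1 = −3·19680 + 3473·17
So 17·3473 ≡ 1 (mod 19680), hence d = 3473.

3473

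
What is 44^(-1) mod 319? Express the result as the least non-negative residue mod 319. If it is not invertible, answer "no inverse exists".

no inverse exists

Compute gcd(44, 319):
319 = 7·44 + 11
44 = 4·11 + 0
Since gcd = 11 > 1, 44 is not a unit mod 319.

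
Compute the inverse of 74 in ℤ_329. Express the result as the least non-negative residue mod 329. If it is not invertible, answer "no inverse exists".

gcd(329, 74) by repeated division:
329 = 4*74 + 33
74 = 2*33 + 8
33 = 4*8 + 1
8 = 8*1 + 0
Since gcd(74, 329) = 1, back-substitute to write 1 as a combination:
1 = 33 − 4·8
1 = −4·74 + 9·33
1 = 9·329 − 40·74
So 74·(-40) ≡ 1 (mod 329), and -40 ≡ 289 (mod 329).

289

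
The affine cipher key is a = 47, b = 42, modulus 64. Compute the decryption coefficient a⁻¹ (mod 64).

15

Run Euclid on (64, 47):
64 = 1*47 + 17
47 = 2*17 + 13
17 = 1*13 + 4
13 = 3*4 + 1
4 = 4*1 + 0
The gcd is 1. Working backward:
1 = 13 − 3·4
1 = −3·17 + 4·13
1 = 4·47 − 11·17
1 = −11·64 + 15·47
So 47·15 ≡ 1 (mod 64).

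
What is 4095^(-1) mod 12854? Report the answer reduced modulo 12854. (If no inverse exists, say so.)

Apply the Euclidean algorithm to 12854 and 4095:
12854 = 3×4095 + 569
4095 = 7×569 + 112
569 = 5×112 + 9
112 = 12×9 + 4
9 = 2×4 + 1
4 = 4×1 + 0
Since gcd(4095, 12854) = 1, back-substitute to write 1 as a combination:
1 = 9 − 2·4
1 = −2·112 + 25·9
1 = 25·569 − 127·112
1 = −127·4095 + 914·569
1 = 914·12854 − 2869·4095
Thus 4095·(-2869) ≡ 1 (mod 12854); reducing, -2869 mod 12854 = 9985.

9985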